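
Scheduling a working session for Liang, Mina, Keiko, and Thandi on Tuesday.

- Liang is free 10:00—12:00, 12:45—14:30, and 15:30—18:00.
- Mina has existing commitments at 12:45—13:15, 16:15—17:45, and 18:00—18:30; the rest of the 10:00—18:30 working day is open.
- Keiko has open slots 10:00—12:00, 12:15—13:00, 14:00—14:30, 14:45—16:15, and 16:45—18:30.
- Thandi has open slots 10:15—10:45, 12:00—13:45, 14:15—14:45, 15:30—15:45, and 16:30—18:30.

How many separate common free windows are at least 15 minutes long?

4

Mina free within 10:00–18:30: 10:00–12:45, 13:15–16:15, 17:45–18:00.
Liang ∩ Mina: 10:00–12:00, 13:15–14:30, 15:30–16:15, 17:45–18:00.
Liang ∩ Mina ∩ Keiko: 10:00–12:00, 14:00–14:30, 15:30–16:15, 17:45–18:00.
Liang ∩ Mina ∩ Keiko ∩ Thandi: 10:15–10:45, 14:15–14:30, 15:30–15:45, 17:45–18:00.
Windows ≥ 15 min: 10:15–10:45, 14:15–14:30, 15:30–15:45, 17:45–18:00.
That's 4 windows.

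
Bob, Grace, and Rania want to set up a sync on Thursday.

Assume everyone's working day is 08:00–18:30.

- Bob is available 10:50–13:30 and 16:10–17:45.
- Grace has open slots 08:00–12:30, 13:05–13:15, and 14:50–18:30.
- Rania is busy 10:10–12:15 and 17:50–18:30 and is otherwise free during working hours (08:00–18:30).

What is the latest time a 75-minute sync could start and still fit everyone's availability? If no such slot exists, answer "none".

Rania free within 08:00–18:30: 08:00–10:10, 12:15–17:50.
Bob ∩ Grace: 10:50–12:30, 13:05–13:15, 16:10–17:45.
Bob ∩ Grace ∩ Rania: 12:15–12:30, 13:05–13:15, 16:10–17:45.
Windows ≥ 75 min: 16:10–17:45.
Latest start in the last window 16:10–17:45 is 17:45 − 75 min = 16:30.

16:30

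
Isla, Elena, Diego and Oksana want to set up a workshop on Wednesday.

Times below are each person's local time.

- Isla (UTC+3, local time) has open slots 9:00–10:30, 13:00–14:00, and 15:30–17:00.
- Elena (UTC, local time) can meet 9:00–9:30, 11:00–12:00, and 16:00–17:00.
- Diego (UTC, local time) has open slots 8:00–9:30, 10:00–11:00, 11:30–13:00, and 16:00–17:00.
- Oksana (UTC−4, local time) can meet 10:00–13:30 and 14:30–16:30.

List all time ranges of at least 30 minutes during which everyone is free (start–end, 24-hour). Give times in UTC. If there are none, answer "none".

none

Isla → UTC: 06:00–07:30, 10:00–11:00, 12:30–14:00.
Elena → UTC: 09:00–09:30, 11:00–12:00, 16:00–17:00.
Diego → UTC: 08:00–09:30, 10:00–11:00, 11:30–13:00, 16:00–17:00.
Oksana → UTC: 14:00–17:30, 18:30–20:30.
Isla ∩ Elena: (none).
Isla ∩ Elena ∩ Diego: (none).
Isla ∩ Elena ∩ Diego ∩ Oksana: (none).
Windows ≥ 30 min: (none).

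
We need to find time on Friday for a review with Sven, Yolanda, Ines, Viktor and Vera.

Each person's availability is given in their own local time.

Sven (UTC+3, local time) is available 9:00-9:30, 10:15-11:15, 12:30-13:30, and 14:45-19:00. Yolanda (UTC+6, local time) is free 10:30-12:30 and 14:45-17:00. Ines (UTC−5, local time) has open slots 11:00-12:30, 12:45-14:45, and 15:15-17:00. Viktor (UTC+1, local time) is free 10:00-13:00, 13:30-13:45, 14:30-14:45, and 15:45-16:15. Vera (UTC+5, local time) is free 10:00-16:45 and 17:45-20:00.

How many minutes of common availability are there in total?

Sven → UTC: 06:00–06:30, 07:15–08:15, 09:30–10:30, 11:45–16:00.
Yolanda → UTC: 04:30–06:30, 08:45–11:00.
Ines → UTC: 16:00–17:30, 17:45–19:45, 20:15–22:00.
Viktor → UTC: 09:00–12:00, 12:30–12:45, 13:30–13:45, 14:45–15:15.
Vera → UTC: 05:00–11:45, 12:45–15:00.
Sven ∩ Yolanda: 06:00–06:30, 09:30–10:30.
Sven ∩ Yolanda ∩ Ines: (none).
Sven ∩ Yolanda ∩ Ines ∩ Viktor: (none).
Sven ∩ Yolanda ∩ Ines ∩ Viktor ∩ Vera: (none).
Total common minutes: 0.

0 minutes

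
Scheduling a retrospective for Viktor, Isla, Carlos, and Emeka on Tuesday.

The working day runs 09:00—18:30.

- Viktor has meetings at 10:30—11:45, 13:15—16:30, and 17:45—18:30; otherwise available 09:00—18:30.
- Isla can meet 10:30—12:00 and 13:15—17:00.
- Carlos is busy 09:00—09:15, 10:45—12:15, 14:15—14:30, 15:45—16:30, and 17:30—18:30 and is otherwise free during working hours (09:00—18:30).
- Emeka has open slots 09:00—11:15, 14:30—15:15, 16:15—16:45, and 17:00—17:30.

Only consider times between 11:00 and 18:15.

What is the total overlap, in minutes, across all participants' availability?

15 minutes

Viktor free within 09:00–18:30: 09:00–10:30, 11:45–13:15, 16:30–17:45.
Carlos free within 09:00–18:30: 09:15–10:45, 12:15–14:15, 14:30–15:45, 16:30–17:30.
Viktor ∩ Isla: 11:45–12:00, 16:30–17:00.
Viktor ∩ Isla ∩ Carlos: 16:30–17:00.
Viktor ∩ Isla ∩ Carlos ∩ Emeka: 16:30–16:45.
Restricted to 11:00–18:15: 16:30–16:45.
Total common minutes: 15.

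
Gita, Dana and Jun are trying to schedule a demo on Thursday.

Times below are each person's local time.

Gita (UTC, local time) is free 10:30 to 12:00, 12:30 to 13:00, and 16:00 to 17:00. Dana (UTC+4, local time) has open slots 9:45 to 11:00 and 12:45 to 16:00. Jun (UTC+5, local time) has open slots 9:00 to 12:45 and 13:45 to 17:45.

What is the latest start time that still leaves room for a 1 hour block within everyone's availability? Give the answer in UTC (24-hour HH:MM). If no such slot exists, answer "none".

Gita → UTC: 10:30–12:00, 12:30–13:00, 16:00–17:00.
Dana → UTC: 05:45–07:00, 08:45–12:00.
Jun → UTC: 04:00–07:45, 08:45–12:45.
Gita ∩ Dana: 10:30–12:00.
Gita ∩ Dana ∩ Jun: 10:30–12:00.
Windows ≥ 60 min: 10:30–12:00.
Latest start in the last window 10:30–12:00 is 12:00 − 60 min = 11:00.

11:00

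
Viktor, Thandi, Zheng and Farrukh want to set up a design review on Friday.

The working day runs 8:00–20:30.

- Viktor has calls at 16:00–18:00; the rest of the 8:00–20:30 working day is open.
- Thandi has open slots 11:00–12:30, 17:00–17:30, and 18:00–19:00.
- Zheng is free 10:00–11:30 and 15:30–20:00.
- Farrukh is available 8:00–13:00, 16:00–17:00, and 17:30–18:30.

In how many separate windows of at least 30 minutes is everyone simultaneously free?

2

Viktor free within 08:00–20:30: 08:00–16:00, 18:00–20:30.
Viktor ∩ Thandi: 11:00–12:30, 18:00–19:00.
Viktor ∩ Thandi ∩ Zheng: 11:00–11:30, 18:00–19:00.
Viktor ∩ Thandi ∩ Zheng ∩ Farrukh: 11:00–11:30, 18:00–18:30.
Windows ≥ 30 min: 11:00–11:30, 18:00–18:30.
That's 2 windows.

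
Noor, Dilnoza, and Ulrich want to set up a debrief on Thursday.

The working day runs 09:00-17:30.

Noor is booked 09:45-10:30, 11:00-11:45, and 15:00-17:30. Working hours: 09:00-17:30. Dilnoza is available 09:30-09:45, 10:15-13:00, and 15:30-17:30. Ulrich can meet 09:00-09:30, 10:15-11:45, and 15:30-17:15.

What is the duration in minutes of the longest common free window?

30 minutes

Noor free within 09:00–17:30: 09:00–09:45, 10:30–11:00, 11:45–15:00.
Noor ∩ Dilnoza: 09:30–09:45, 10:30–11:00, 11:45–13:00.
Noor ∩ Dilnoza ∩ Ulrich: 10:30–11:00.
Single common window of 30 minutes.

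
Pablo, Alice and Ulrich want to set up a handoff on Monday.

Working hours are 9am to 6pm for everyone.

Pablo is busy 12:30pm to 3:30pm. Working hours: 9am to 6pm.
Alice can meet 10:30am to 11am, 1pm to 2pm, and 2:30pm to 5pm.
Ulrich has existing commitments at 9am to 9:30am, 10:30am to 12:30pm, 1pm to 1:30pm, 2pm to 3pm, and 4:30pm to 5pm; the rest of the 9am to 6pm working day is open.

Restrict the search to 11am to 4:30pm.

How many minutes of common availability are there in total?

60 minutes

Pablo free within 09:00–18:00: 09:00–12:30, 15:30–18:00.
Ulrich free within 09:00–18:00: 09:30–10:30, 12:30–13:00, 13:30–14:00, 15:00–16:30, 17:00–18:00.
Pablo ∩ Alice: 10:30–11:00, 15:30–17:00.
Pablo ∩ Alice ∩ Ulrich: 15:30–16:30.
Restricted to 11:00–16:30: 15:30–16:30.
Total common minutes: 60.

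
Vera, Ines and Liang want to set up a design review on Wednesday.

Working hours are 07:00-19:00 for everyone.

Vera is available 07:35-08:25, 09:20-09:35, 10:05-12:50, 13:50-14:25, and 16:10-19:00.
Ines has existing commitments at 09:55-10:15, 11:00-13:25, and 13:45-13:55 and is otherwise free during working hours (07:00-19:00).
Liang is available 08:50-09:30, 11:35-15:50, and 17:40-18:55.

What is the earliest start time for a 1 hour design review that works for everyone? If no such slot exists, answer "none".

Ines free within 07:00–19:00: 07:00–09:55, 10:15–11:00, 13:25–13:45, 13:55–19:00.
Vera ∩ Ines: 07:35–08:25, 09:20–09:35, 10:15–11:00, 13:55–14:25, 16:10–19:00.
Vera ∩ Ines ∩ Liang: 09:20–09:30, 13:55–14:25, 17:40–18:55.
Windows ≥ 60 min: 17:40–18:55.
Earliest such window starts at 17:40.

17:40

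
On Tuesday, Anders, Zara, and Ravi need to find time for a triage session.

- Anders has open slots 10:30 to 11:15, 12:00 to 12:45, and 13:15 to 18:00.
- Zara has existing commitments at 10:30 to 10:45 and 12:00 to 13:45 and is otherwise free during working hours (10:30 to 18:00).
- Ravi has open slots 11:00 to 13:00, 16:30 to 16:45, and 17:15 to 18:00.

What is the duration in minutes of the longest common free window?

Zara free within 10:30–18:00: 10:45–12:00, 13:45–18:00.
Anders ∩ Zara: 10:45–11:15, 13:45–18:00.
Anders ∩ Zara ∩ Ravi: 11:00–11:15, 16:30–16:45, 17:15–18:00.
Common window lengths: 15, 15, 45 min; longest is 45.

45 minutes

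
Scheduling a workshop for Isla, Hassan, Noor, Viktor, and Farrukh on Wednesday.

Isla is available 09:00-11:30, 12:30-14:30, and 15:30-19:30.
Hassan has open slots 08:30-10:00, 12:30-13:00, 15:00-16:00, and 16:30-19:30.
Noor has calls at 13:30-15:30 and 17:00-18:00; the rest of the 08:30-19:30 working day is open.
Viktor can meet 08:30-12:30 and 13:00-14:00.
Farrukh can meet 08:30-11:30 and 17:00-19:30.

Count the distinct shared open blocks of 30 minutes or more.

1

Noor free within 08:30–19:30: 08:30–13:30, 15:30–17:00, 18:00–19:30.
Isla ∩ Hassan: 09:00–10:00, 12:30–13:00, 15:30–16:00, 16:30–19:30.
Isla ∩ Hassan ∩ Noor: 09:00–10:00, 12:30–13:00, 15:30–16:00, 16:30–17:00, 18:00–19:30.
Isla ∩ Hassan ∩ Noor ∩ Viktor: 09:00–10:00.
Isla ∩ Hassan ∩ Noor ∩ Viktor ∩ Farrukh: 09:00–10:00.
Windows ≥ 30 min: 09:00–10:00.
That's 1 window.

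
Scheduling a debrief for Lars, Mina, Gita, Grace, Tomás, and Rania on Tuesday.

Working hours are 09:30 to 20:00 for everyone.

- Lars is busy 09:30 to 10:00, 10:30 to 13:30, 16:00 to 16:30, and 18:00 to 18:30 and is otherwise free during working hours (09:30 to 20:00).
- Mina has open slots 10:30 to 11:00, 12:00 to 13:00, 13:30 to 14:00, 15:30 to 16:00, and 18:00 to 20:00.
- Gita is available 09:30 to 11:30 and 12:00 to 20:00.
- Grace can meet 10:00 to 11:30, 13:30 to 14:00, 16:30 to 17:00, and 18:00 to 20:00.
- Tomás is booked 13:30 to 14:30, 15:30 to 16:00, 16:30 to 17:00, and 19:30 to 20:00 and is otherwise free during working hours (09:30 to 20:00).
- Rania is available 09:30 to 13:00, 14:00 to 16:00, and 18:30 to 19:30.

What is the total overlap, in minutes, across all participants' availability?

60 minutes

Lars free within 09:30–20:00: 10:00–10:30, 13:30–16:00, 16:30–18:00, 18:30–20:00.
Tomás free within 09:30–20:00: 09:30–13:30, 14:30–15:30, 16:00–16:30, 17:00–19:30.
Lars ∩ Mina: 13:30–14:00, 15:30–16:00, 18:30–20:00.
Lars ∩ Mina ∩ Gita: 13:30–14:00, 15:30–16:00, 18:30–20:00.
Lars ∩ Mina ∩ Gita ∩ Grace: 13:30–14:00, 18:30–20:00.
Lars ∩ Mina ∩ Gita ∩ Grace ∩ Tomás: 18:30–19:30.
Lars ∩ Mina ∩ Gita ∩ Grace ∩ Tomás ∩ Rania: 18:30–19:30.
Total common minutes: 60.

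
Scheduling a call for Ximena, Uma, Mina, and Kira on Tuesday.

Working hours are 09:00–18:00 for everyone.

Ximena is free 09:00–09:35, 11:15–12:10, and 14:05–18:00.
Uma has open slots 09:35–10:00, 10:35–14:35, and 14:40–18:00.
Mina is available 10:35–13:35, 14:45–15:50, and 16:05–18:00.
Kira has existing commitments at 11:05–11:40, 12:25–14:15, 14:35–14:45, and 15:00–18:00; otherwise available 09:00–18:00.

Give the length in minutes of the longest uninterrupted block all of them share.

Kira free within 09:00–18:00: 09:00–11:05, 11:40–12:25, 14:15–14:35, 14:45–15:00.
Ximena ∩ Uma: 11:15–12:10, 14:05–14:35, 14:40–18:00.
Ximena ∩ Uma ∩ Mina: 11:15–12:10, 14:45–15:50, 16:05–18:00.
Ximena ∩ Uma ∩ Mina ∩ Kira: 11:40–12:10, 14:45–15:00.
Common window lengths: 30, 15 min; longest is 30.

30 minutes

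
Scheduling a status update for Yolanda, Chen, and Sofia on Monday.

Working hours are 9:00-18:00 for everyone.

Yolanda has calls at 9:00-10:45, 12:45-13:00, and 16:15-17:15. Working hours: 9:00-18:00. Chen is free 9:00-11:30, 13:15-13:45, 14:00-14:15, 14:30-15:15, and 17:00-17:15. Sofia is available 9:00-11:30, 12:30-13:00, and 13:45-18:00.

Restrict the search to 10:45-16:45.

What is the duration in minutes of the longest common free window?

45 minutes

Yolanda free within 09:00–18:00: 10:45–12:45, 13:00–16:15, 17:15–18:00.
Yolanda ∩ Chen: 10:45–11:30, 13:15–13:45, 14:00–14:15, 14:30–15:15.
Yolanda ∩ Chen ∩ Sofia: 10:45–11:30, 14:00–14:15, 14:30–15:15.
Restricted to 10:45–16:45: 10:45–11:30, 14:00–14:15, 14:30–15:15.
Common window lengths: 45, 15, 45 min; longest is 45.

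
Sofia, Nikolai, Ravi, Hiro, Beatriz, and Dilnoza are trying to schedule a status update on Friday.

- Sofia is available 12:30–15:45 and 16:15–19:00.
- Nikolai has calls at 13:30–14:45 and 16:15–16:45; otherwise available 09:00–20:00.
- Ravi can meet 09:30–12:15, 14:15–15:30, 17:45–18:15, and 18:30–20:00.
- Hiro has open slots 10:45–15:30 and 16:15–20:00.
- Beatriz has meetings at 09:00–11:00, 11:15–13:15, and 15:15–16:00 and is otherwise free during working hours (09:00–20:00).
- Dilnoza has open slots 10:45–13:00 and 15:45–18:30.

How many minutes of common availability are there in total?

Nikolai free within 09:00–20:00: 09:00–13:30, 14:45–16:15, 16:45–20:00.
Beatriz free within 09:00–20:00: 11:00–11:15, 13:15–15:15, 16:00–20:00.
Sofia ∩ Nikolai: 12:30–13:30, 14:45–15:45, 16:45–19:00.
Sofia ∩ Nikolai ∩ Ravi: 14:45–15:30, 17:45–18:15, 18:30–19:00.
Sofia ∩ Nikolai ∩ Ravi ∩ Hiro: 14:45–15:30, 17:45–18:15, 18:30–19:00.
Sofia ∩ Nikolai ∩ Ravi ∩ Hiro ∩ Beatriz: 14:45–15:15, 17:45–18:15, 18:30–19:00.
Sofia ∩ Nikolai ∩ Ravi ∩ Hiro ∩ Beatriz ∩ Dilnoza: 17:45–18:15.
Total common minutes: 30.

30 minutes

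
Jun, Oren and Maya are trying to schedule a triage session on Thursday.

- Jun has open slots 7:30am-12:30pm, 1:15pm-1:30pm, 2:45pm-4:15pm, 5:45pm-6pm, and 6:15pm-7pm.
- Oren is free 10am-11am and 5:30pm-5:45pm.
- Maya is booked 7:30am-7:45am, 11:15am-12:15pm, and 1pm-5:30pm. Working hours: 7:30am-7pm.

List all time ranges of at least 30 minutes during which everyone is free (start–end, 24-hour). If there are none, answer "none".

Maya free within 07:30–19:00: 07:45–11:15, 12:15–13:00, 17:30–19:00.
Jun ∩ Oren: 10:00–11:00.
Jun ∩ Oren ∩ Maya: 10:00–11:00.
Windows ≥ 30 min: 10:00–11:00.

10:00–11:00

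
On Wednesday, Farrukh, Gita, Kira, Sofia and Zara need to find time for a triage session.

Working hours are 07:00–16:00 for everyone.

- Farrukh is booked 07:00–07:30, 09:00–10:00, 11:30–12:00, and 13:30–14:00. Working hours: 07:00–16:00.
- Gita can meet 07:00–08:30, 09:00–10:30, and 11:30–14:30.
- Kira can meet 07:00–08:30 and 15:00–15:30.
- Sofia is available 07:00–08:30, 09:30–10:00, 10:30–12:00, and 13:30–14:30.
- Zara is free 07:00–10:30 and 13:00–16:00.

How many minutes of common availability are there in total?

Farrukh free within 07:00–16:00: 07:30–09:00, 10:00–11:30, 12:00–13:30, 14:00–16:00.
Farrukh ∩ Gita: 07:30–08:30, 10:00–10:30, 12:00–13:30, 14:00–14:30.
Farrukh ∩ Gita ∩ Kira: 07:30–08:30.
Farrukh ∩ Gita ∩ Kira ∩ Sofia: 07:30–08:30.
Farrukh ∩ Gita ∩ Kira ∩ Sofia ∩ Zara: 07:30–08:30.
Total common minutes: 60.

60 minutes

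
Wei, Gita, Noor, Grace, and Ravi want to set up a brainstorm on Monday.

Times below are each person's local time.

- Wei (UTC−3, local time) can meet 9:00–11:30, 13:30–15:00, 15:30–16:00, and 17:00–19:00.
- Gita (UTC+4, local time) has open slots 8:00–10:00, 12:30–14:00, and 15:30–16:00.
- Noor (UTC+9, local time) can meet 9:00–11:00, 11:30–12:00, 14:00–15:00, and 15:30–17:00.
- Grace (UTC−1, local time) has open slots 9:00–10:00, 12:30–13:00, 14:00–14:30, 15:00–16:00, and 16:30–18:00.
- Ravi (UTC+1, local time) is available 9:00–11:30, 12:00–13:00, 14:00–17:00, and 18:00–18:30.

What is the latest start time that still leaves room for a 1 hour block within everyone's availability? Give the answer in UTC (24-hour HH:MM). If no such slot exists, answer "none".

Wei → UTC: 12:00–14:30, 16:30–18:00, 18:30–19:00, 20:00–22:00.
Gita → UTC: 04:00–06:00, 08:30–10:00, 11:30–12:00.
Noor → UTC: 00:00–02:00, 02:30–03:00, 05:00–06:00, 06:30–08:00.
Grace → UTC: 10:00–11:00, 13:30–14:00, 15:00–15:30, 16:00–17:00, 17:30–19:00.
Ravi → UTC: 08:00–10:30, 11:00–12:00, 13:00–16:00, 17:00–17:30.
Wei ∩ Gita: (none).
Wei ∩ Gita ∩ Noor: (none).
Wei ∩ Gita ∩ Noor ∩ Grace: (none).
Wei ∩ Gita ∩ Noor ∩ Grace ∩ Ravi: (none).
Windows ≥ 60 min: (none).

none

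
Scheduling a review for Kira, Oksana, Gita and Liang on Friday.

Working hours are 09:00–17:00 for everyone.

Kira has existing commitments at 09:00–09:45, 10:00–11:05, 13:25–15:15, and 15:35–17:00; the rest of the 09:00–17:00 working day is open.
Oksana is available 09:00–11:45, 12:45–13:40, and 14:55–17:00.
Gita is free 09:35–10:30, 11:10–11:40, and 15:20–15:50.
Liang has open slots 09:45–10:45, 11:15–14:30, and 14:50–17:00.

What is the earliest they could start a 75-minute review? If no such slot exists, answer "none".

none

Kira free within 09:00–17:00: 09:45–10:00, 11:05–13:25, 15:15–15:35.
Kira ∩ Oksana: 09:45–10:00, 11:05–11:45, 12:45–13:25, 15:15–15:35.
Kira ∩ Oksana ∩ Gita: 09:45–10:00, 11:10–11:40, 15:20–15:35.
Kira ∩ Oksana ∩ Gita ∩ Liang: 09:45–10:00, 11:15–11:40, 15:20–15:35.
Windows ≥ 75 min: (none).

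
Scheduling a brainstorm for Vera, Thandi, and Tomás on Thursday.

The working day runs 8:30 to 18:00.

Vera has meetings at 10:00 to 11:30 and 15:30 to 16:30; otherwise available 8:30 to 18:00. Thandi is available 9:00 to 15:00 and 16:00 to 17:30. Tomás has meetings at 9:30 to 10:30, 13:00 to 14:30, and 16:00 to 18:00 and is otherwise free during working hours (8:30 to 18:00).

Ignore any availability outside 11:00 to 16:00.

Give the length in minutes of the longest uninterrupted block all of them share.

Vera free within 08:30–18:00: 08:30–10:00, 11:30–15:30, 16:30–18:00.
Tomás free within 08:30–18:00: 08:30–09:30, 10:30–13:00, 14:30–16:00.
Vera ∩ Thandi: 09:00–10:00, 11:30–15:00, 16:30–17:30.
Vera ∩ Thandi ∩ Tomás: 09:00–09:30, 11:30–13:00, 14:30–15:00.
Restricted to 11:00–16:00: 11:30–13:00, 14:30–15:00.
Common window lengths: 90, 30 min; longest is 90.

90 minutes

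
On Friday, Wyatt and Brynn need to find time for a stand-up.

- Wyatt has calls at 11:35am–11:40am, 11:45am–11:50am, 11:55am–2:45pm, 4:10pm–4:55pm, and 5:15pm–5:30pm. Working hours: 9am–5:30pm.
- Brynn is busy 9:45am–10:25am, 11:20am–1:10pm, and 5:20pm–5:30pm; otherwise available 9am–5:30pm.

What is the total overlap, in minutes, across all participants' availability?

205 minutes

Wyatt free within 09:00–17:30: 09:00–11:35, 11:40–11:45, 11:50–11:55, 14:45–16:10, 16:55–17:15.
Brynn free within 09:00–17:30: 09:00–09:45, 10:25–11:20, 13:10–17:20.
Wyatt ∩ Brynn: 09:00–09:45, 10:25–11:20, 14:45–16:10, 16:55–17:15.
Total common minutes: 45 + 55 + 85 + 20 = 205.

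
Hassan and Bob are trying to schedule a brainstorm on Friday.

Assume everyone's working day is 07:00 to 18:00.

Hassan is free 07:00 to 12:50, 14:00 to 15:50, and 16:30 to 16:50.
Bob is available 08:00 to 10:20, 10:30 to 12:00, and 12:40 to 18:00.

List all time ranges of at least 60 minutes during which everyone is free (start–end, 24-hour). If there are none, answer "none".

Hassan ∩ Bob: 08:00–10:20, 10:30–12:00, 12:40–12:50, 14:00–15:50, 16:30–16:50.
Windows ≥ 60 min: 08:00–10:20, 10:30–12:00, 14:00–15:50.

08:00–10:20, 10:30–12:00, 14:00–15:50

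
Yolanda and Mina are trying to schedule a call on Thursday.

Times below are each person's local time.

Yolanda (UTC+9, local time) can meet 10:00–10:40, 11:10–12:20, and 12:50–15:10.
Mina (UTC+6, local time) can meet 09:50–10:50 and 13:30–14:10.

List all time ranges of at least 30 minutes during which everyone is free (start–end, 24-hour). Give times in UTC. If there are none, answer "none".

Yolanda → UTC: 01:00–01:40, 02:10–03:20, 03:50–06:10.
Mina → UTC: 03:50–04:50, 07:30–08:10.
Yolanda ∩ Mina: 03:50–04:50.
Windows ≥ 30 min: 03:50–04:50.

03:50–04:50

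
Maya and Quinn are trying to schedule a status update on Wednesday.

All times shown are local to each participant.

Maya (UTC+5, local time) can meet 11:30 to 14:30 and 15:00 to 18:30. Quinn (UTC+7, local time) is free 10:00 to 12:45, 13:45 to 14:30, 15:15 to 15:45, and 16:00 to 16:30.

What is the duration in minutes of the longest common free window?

45 minutes

Maya → UTC: 06:30–09:30, 10:00–13:30.
Quinn → UTC: 03:00–05:45, 06:45–07:30, 08:15–08:45, 09:00–09:30.
Maya ∩ Quinn: 06:45–07:30, 08:15–08:45, 09:00–09:30.
Common window lengths: 45, 30, 30 min; longest is 45.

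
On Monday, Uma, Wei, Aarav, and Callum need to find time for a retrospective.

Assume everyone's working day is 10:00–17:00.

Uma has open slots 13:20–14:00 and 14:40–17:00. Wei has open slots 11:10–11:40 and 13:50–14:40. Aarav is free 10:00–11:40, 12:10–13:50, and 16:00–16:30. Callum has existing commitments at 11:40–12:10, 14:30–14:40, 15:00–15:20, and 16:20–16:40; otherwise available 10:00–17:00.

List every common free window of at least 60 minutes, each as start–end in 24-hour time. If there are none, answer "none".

Callum free within 10:00–17:00: 10:00–11:40, 12:10–14:30, 14:40–15:00, 15:20–16:20, 16:40–17:00.
Uma ∩ Wei: 13:50–14:00.
Uma ∩ Wei ∩ Aarav: (none).
Uma ∩ Wei ∩ Aarav ∩ Callum: (none).
Windows ≥ 60 min: (none).

none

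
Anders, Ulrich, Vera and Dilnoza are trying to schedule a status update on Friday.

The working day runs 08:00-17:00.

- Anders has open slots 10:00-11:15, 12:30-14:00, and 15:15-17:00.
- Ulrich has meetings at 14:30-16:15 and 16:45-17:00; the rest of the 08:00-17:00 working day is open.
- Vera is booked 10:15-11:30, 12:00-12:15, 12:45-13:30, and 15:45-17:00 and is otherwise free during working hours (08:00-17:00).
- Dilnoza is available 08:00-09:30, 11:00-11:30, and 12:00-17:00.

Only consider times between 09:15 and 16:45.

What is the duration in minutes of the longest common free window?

Ulrich free within 08:00–17:00: 08:00–14:30, 16:15–16:45.
Vera free within 08:00–17:00: 08:00–10:15, 11:30–12:00, 12:15–12:45, 13:30–15:45.
Anders ∩ Ulrich: 10:00–11:15, 12:30–14:00, 16:15–16:45.
Anders ∩ Ulrich ∩ Vera: 10:00–10:15, 12:30–12:45, 13:30–14:00.
Anders ∩ Ulrich ∩ Vera ∩ Dilnoza: 12:30–12:45, 13:30–14:00.
Restricted to 09:15–16:45: 12:30–12:45, 13:30–14:00.
Common window lengths: 15, 30 min; longest is 30.

30 minutes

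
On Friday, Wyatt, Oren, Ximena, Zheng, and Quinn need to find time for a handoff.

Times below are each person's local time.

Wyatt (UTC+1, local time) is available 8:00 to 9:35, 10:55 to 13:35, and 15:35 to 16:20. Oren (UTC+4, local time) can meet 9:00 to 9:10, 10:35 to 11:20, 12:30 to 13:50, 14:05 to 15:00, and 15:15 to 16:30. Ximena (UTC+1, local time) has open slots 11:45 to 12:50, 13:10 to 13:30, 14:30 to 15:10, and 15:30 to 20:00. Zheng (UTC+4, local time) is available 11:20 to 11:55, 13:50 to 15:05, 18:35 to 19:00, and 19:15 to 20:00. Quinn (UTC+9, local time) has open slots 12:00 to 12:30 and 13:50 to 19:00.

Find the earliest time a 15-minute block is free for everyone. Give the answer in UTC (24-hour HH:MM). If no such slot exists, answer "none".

none

Wyatt → UTC: 07:00–08:35, 09:55–12:35, 14:35–15:20.
Oren → UTC: 05:00–05:10, 06:35–07:20, 08:30–09:50, 10:05–11:00, 11:15–12:30.
Ximena → UTC: 10:45–11:50, 12:10–12:30, 13:30–14:10, 14:30–19:00.
Zheng → UTC: 07:20–07:55, 09:50–11:05, 14:35–15:00, 15:15–16:00.
Quinn → UTC: 03:00–03:30, 04:50–10:00.
Wyatt ∩ Oren: 07:00–07:20, 08:30–08:35, 10:05–11:00, 11:15–12:30.
Wyatt ∩ Oren ∩ Ximena: 10:45–11:00, 11:15–11:50, 12:10–12:30.
Wyatt ∩ Oren ∩ Ximena ∩ Zheng: 10:45–11:00.
Wyatt ∩ Oren ∩ Ximena ∩ Zheng ∩ Quinn: (none).
Windows ≥ 15 min: (none).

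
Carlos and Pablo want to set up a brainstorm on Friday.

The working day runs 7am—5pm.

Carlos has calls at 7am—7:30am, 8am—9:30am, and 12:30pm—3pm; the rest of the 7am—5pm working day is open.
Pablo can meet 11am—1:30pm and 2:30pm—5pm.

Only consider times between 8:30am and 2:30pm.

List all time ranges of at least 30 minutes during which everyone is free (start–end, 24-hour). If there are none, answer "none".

Carlos free within 07:00–17:00: 07:30–08:00, 09:30–12:30, 15:00–17:00.
Carlos ∩ Pablo: 11:00–12:30, 15:00–17:00.
Restricted to 08:30–14:30: 11:00–12:30.
Windows ≥ 30 min: 11:00–12:30.

11:00–12:30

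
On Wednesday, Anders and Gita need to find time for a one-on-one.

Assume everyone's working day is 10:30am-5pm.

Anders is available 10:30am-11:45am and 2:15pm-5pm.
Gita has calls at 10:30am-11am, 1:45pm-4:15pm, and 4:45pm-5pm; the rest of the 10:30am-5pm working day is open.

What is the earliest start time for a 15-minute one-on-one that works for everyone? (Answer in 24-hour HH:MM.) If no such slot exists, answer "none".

Gita free within 10:30–17:00: 11:00–13:45, 16:15–16:45.
Anders ∩ Gita: 11:00–11:45, 16:15–16:45.
Windows ≥ 15 min: 11:00–11:45, 16:15–16:45.
Earliest such window starts at 11:00.

11:00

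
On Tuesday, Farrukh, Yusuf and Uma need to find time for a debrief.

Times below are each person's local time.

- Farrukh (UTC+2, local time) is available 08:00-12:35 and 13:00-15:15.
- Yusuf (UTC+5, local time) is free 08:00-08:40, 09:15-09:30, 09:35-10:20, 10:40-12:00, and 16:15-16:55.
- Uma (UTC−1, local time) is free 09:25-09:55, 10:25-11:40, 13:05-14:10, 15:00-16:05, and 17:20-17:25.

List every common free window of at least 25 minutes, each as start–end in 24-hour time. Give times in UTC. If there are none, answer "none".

Farrukh → UTC: 06:00–10:35, 11:00–13:15.
Yusuf → UTC: 03:00–03:40, 04:15–04:30, 04:35–05:20, 05:40–07:00, 11:15–11:55.
Uma → UTC: 10:25–10:55, 11:25–12:40, 14:05–15:10, 16:00–17:05, 18:20–18:25.
Farrukh ∩ Yusuf: 06:00–07:00, 11:15–11:55.
Farrukh ∩ Yusuf ∩ Uma: 11:25–11:55.
Windows ≥ 25 min: 11:25–11:55.

11:25–11:55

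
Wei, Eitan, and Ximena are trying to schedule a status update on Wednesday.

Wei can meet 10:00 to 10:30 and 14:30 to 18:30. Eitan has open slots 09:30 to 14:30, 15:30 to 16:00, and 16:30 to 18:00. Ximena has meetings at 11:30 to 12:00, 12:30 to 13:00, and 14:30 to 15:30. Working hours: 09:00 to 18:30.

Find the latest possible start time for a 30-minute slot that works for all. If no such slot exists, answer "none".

17:30

Ximena free within 09:00–18:30: 09:00–11:30, 12:00–12:30, 13:00–14:30, 15:30–18:30.
Wei ∩ Eitan: 10:00–10:30, 15:30–16:00, 16:30–18:00.
Wei ∩ Eitan ∩ Ximena: 10:00–10:30, 15:30–16:00, 16:30–18:00.
Windows ≥ 30 min: 10:00–10:30, 15:30–16:00, 16:30–18:00.
Latest start in the last window 16:30–18:00 is 18:00 − 30 min = 17:30.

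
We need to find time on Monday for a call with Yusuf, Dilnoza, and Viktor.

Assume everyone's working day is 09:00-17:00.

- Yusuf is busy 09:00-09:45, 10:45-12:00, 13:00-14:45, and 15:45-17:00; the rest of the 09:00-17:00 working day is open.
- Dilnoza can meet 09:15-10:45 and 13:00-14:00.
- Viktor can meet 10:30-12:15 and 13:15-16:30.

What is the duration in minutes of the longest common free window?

Yusuf free within 09:00–17:00: 09:45–10:45, 12:00–13:00, 14:45–15:45.
Yusuf ∩ Dilnoza: 09:45–10:45.
Yusuf ∩ Dilnoza ∩ Viktor: 10:30–10:45.
Single common window of 15 minutes.

15 minutes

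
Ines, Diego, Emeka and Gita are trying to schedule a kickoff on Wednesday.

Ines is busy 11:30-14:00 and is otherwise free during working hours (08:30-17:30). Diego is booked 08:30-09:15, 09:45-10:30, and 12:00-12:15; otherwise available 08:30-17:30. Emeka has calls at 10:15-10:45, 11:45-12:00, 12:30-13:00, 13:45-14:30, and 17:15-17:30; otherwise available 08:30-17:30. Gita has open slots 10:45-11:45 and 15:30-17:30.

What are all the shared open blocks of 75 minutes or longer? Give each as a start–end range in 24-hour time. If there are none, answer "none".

Ines free within 08:30–17:30: 08:30–11:30, 14:00–17:30.
Diego free within 08:30–17:30: 09:15–09:45, 10:30–12:00, 12:15–17:30.
Emeka free within 08:30–17:30: 08:30–10:15, 10:45–11:45, 12:00–12:30, 13:00–13:45, 14:30–17:15.
Ines ∩ Diego: 09:15–09:45, 10:30–11:30, 14:00–17:30.
Ines ∩ Diego ∩ Emeka: 09:15–09:45, 10:45–11:30, 14:30–17:15.
Ines ∩ Diego ∩ Emeka ∩ Gita: 10:45–11:30, 15:30–17:15.
Windows ≥ 75 min: 15:30–17:15.

15:30–17:15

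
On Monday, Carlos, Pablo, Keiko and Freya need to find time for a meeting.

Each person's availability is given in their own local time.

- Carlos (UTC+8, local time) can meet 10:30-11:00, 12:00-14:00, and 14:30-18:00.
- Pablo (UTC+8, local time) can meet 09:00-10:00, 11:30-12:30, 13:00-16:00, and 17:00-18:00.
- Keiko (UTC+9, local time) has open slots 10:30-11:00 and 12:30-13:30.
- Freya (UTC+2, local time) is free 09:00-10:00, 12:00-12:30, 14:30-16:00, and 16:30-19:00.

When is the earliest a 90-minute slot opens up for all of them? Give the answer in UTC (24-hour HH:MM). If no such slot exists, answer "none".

Carlos → UTC: 02:30–03:00, 04:00–06:00, 06:30–10:00.
Pablo → UTC: 01:00–02:00, 03:30–04:30, 05:00–08:00, 09:00–10:00.
Keiko → UTC: 01:30–02:00, 03:30–04:30.
Freya → UTC: 07:00–08:00, 10:00–10:30, 12:30–14:00, 14:30–17:00.
Carlos ∩ Pablo: 04:00–04:30, 05:00–06:00, 06:30–08:00, 09:00–10:00.
Carlos ∩ Pablo ∩ Keiko: 04:00–04:30.
Carlos ∩ Pablo ∩ Keiko ∩ Freya: (none).
Windows ≥ 90 min: (none).

none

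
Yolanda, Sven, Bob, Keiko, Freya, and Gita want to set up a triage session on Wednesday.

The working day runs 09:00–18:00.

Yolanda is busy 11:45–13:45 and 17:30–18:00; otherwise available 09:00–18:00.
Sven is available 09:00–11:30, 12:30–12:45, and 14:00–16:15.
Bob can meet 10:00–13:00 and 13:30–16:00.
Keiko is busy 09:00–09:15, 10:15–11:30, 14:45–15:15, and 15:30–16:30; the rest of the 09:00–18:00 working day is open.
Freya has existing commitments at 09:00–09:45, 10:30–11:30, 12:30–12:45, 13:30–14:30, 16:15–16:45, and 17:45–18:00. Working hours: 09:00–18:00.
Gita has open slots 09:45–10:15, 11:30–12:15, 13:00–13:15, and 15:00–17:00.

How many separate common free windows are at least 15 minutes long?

Yolanda free within 09:00–18:00: 09:00–11:45, 13:45–17:30.
Keiko free within 09:00–18:00: 09:15–10:15, 11:30–14:45, 15:15–15:30, 16:30–18:00.
Freya free within 09:00–18:00: 09:45–10:30, 11:30–12:30, 12:45–13:30, 14:30–16:15, 16:45–17:45.
Yolanda ∩ Sven: 09:00–11:30, 14:00–16:15.
Yolanda ∩ Sven ∩ Bob: 10:00–11:30, 14:00–16:00.
Yolanda ∩ Sven ∩ Bob ∩ Keiko: 10:00–10:15, 14:00–14:45, 15:15–15:30.
Yolanda ∩ Sven ∩ Bob ∩ Keiko ∩ Freya: 10:00–10:15, 14:30–14:45, 15:15–15:30.
Yolanda ∩ Sven ∩ Bob ∩ Keiko ∩ Freya ∩ Gita: 10:00–10:15, 15:15–15:30.
Windows ≥ 15 min: 10:00–10:15, 15:15–15:30.
That's 2 windows.

2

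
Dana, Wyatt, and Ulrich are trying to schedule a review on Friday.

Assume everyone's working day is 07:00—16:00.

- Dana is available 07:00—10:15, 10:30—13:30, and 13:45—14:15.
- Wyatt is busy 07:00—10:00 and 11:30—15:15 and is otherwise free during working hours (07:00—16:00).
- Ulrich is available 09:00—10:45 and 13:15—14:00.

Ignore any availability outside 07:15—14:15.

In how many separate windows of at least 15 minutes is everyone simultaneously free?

Wyatt free within 07:00–16:00: 10:00–11:30, 15:15–16:00.
Dana ∩ Wyatt: 10:00–10:15, 10:30–11:30.
Dana ∩ Wyatt ∩ Ulrich: 10:00–10:15, 10:30–10:45.
Restricted to 07:15–14:15: 10:00–10:15, 10:30–10:45.
Windows ≥ 15 min: 10:00–10:15, 10:30–10:45.
That's 2 windows.

2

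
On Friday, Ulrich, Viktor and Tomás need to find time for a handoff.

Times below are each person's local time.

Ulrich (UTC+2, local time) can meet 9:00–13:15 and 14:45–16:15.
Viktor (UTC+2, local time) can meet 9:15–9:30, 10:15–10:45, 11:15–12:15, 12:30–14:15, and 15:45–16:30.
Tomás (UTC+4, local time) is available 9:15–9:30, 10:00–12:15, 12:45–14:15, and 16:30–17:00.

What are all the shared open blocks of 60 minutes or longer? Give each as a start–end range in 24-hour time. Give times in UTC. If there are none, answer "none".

Ulrich → UTC: 07:00–11:15, 12:45–14:15.
Viktor → UTC: 07:15–07:30, 08:15–08:45, 09:15–10:15, 10:30–12:15, 13:45–14:30.
Tomás → UTC: 05:15–05:30, 06:00–08:15, 08:45–10:15, 12:30–13:00.
Ulrich ∩ Viktor: 07:15–07:30, 08:15–08:45, 09:15–10:15, 10:30–11:15, 13:45–14:15.
Ulrich ∩ Viktor ∩ Tomás: 07:15–07:30, 09:15–10:15.
Windows ≥ 60 min: 09:15–10:15.

09:15–10:15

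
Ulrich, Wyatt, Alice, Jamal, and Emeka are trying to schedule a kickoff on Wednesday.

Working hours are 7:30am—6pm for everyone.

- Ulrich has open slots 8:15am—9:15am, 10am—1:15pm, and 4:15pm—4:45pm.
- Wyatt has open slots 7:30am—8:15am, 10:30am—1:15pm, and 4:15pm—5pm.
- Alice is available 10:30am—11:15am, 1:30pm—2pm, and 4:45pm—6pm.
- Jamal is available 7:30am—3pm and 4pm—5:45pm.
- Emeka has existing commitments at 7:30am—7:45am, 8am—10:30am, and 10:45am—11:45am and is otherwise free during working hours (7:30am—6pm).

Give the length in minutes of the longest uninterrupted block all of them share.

15 minutes

Emeka free within 07:30–18:00: 07:45–08:00, 10:30–10:45, 11:45–18:00.
Ulrich ∩ Wyatt: 10:30–13:15, 16:15–16:45.
Ulrich ∩ Wyatt ∩ Alice: 10:30–11:15.
Ulrich ∩ Wyatt ∩ Alice ∩ Jamal: 10:30–11:15.
Ulrich ∩ Wyatt ∩ Alice ∩ Jamal ∩ Emeka: 10:30–10:45.
Single common window of 15 minutes.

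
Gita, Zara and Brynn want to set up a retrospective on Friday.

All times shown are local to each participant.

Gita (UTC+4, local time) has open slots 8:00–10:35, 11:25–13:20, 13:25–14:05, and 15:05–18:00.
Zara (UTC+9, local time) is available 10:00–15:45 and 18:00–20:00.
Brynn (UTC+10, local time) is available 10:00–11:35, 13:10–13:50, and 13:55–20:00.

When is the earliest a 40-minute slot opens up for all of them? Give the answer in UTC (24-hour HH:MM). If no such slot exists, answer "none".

04:00

Gita → UTC: 04:00–06:35, 07:25–09:20, 09:25–10:05, 11:05–14:00.
Zara → UTC: 01:00–06:45, 09:00–11:00.
Brynn → UTC: 00:00–01:35, 03:10–03:50, 03:55–10:00.
Gita ∩ Zara: 04:00–06:35, 09:00–09:20, 09:25–10:05.
Gita ∩ Zara ∩ Brynn: 04:00–06:35, 09:00–09:20, 09:25–10:00.
Windows ≥ 40 min: 04:00–06:35.
Earliest such window starts at 04:00.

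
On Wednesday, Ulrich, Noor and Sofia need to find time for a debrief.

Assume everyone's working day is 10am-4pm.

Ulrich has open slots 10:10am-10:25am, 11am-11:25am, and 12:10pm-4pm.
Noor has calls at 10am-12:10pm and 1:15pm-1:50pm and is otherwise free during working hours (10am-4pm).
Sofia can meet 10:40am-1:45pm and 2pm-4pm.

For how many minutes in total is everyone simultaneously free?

185 minutes

Noor free within 10:00–16:00: 12:10–13:15, 13:50–16:00.
Ulrich ∩ Noor: 12:10–13:15, 13:50–16:00.
Ulrich ∩ Noor ∩ Sofia: 12:10–13:15, 14:00–16:00.
Total common minutes: 65 + 120 = 185.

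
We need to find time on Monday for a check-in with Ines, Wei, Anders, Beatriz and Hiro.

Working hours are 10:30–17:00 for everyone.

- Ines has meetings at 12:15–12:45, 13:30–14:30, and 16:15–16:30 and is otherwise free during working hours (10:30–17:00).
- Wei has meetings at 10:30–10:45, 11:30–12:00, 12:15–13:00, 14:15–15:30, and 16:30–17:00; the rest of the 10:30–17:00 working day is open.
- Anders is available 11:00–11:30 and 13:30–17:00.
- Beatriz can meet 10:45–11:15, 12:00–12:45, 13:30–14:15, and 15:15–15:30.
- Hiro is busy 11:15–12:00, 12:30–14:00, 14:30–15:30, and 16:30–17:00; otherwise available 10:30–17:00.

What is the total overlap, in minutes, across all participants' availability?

Ines free within 10:30–17:00: 10:30–12:15, 12:45–13:30, 14:30–16:15, 16:30–17:00.
Wei free within 10:30–17:00: 10:45–11:30, 12:00–12:15, 13:00–14:15, 15:30–16:30.
Hiro free within 10:30–17:00: 10:30–11:15, 12:00–12:30, 14:00–14:30, 15:30–16:30.
Ines ∩ Wei: 10:45–11:30, 12:00–12:15, 13:00–13:30, 15:30–16:15.
Ines ∩ Wei ∩ Anders: 11:00–11:30, 15:30–16:15.
Ines ∩ Wei ∩ Anders ∩ Beatriz: 11:00–11:15.
Ines ∩ Wei ∩ Anders ∩ Beatriz ∩ Hiro: 11:00–11:15.
Total common minutes: 15.

15 minutes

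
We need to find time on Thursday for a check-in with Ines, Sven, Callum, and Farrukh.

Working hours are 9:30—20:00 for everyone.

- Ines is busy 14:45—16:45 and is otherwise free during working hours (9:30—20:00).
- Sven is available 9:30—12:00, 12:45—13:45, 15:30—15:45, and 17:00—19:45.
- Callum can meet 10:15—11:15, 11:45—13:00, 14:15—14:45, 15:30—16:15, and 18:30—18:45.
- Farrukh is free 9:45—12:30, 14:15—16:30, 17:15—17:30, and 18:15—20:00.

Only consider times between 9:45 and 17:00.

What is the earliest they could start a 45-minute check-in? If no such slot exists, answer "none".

Ines free within 09:30–20:00: 09:30–14:45, 16:45–20:00.
Ines ∩ Sven: 09:30–12:00, 12:45–13:45, 17:00–19:45.
Ines ∩ Sven ∩ Callum: 10:15–11:15, 11:45–12:00, 12:45–13:00, 18:30–18:45.
Ines ∩ Sven ∩ Callum ∩ Farrukh: 10:15–11:15, 11:45–12:00, 18:30–18:45.
Restricted to 09:45–17:00: 10:15–11:15, 11:45–12:00.
Windows ≥ 45 min: 10:15–11:15.
Earliest such window starts at 10:15.

10:15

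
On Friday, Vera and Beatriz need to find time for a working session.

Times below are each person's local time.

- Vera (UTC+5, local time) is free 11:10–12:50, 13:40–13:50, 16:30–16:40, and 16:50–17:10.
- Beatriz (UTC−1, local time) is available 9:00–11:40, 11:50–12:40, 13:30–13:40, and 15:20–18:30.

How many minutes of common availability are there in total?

30 minutes

Vera → UTC: 06:10–07:50, 08:40–08:50, 11:30–11:40, 11:50–12:10.
Beatriz → UTC: 10:00–12:40, 12:50–13:40, 14:30–14:40, 16:20–19:30.
Vera ∩ Beatriz: 11:30–11:40, 11:50–12:10.
Total common minutes: 10 + 20 = 30.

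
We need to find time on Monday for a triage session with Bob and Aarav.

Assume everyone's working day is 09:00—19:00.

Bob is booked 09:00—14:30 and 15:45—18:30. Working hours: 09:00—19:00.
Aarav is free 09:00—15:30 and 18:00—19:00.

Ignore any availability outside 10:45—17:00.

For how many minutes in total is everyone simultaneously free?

Bob free within 09:00–19:00: 14:30–15:45, 18:30–19:00.
Bob ∩ Aarav: 14:30–15:30, 18:30–19:00.
Restricted to 10:45–17:00: 14:30–15:30.
Total common minutes: 60.

60 minutes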